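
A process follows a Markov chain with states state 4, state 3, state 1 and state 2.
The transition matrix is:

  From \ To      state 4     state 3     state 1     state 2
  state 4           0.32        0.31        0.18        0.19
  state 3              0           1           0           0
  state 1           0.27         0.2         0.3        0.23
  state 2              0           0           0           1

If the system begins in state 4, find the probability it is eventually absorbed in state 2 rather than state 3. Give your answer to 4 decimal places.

Let h(s) be the probability of absorption at state 2 starting from transient state s. Then h(state 2) = 1 and h(state 3) = 0. By first-step analysis:
h(state 4) = 0.32·h(state 4) + 0.31·0 + 0.18·h(state 1) + 0.19·1
h(state 1) = 0.27·h(state 4) + 0.2·0 + 0.3·h(state 1) + 0.23·1
Solving: h(state 4) = 0.4080, h(state 1) = 0.4860.
Starting from state 4, the probability is 0.4080.

0.4080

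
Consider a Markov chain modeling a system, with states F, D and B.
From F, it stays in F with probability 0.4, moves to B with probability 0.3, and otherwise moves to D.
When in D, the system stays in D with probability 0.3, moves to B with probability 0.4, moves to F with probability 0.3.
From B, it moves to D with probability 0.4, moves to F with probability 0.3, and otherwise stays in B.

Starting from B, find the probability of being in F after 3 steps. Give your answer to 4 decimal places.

Propagate the distribution vector 3 steps from B.
After 0 steps: (0.0000, 0.0000, 1.0000)
After 1 step: (0.3000, 0.4000, 0.3000)
After 2 steps: (0.3300, 0.3300, 0.3400)
After 3 steps: (0.3330, 0.3340, 0.3330)
P(in F after 3 steps) = 0.3330

0.3330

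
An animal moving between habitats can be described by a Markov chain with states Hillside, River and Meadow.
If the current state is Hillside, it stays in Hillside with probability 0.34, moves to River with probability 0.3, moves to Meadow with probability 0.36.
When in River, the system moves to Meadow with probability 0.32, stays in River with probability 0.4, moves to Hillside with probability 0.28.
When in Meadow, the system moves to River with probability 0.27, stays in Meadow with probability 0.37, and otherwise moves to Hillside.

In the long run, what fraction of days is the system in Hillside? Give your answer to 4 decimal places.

0.3277

Let the stationary distribution be π with π = πP and π_1 + π_2 + π_3 = 1.
π_1 = 0.34·π_1 + 0.28·π_2 + 0.36·π_3
π_2 = 0.3·π_1 + 0.4·π_2 + 0.27·π_3
Solving with the normalization constraint gives π = (0.3277, 0.3216, 0.3506).
So the stationary probability of Hillside is 0.3277.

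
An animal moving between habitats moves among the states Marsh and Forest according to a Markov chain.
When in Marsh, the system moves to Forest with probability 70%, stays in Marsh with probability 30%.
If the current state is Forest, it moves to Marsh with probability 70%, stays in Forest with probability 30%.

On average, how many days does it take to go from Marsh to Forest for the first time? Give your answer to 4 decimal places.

Let t(s) be the expected number of days to first reach Forest from state s, with t(Forest) = 0. Conditioning on the first day:
t(Marsh) = 1 + 0.3·t(Marsh)
Solving: t(Marsh) = 1.4286.
Expected days from Marsh to Forest: 1.4286.

1.4286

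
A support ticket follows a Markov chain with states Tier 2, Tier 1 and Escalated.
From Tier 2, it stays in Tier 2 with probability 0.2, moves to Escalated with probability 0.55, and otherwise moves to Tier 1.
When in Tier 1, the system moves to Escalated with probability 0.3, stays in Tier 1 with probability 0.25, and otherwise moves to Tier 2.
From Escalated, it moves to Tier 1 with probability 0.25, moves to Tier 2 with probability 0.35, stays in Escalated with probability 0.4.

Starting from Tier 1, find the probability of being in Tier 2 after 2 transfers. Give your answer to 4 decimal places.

Sum over the intermediate state after 1 transfer:
P = P(Tier 1→Tier 2)·P(Tier 2→Tier 2) + P(Tier 1→Tier 1)·P(Tier 1→Tier 2) + P(Tier 1→Escalated)·P(Escalated→Tier 2)
  = 0.45×0.2 + 0.25×0.45 + 0.3×0.35
  = 0.0900 + 0.1125 + 0.1050 = 0.3075

0.3075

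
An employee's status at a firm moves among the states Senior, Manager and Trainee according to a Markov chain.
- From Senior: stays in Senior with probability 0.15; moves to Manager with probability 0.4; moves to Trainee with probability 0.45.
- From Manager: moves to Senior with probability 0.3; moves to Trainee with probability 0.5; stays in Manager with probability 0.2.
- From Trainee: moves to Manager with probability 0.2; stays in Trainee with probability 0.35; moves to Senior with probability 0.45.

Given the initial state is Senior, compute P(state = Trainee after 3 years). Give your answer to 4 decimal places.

Propagate the distribution vector 3 years from Senior.
After 0 years: (1.0000, 0.0000, 0.0000)
After 1 year: (0.1500, 0.4000, 0.4500)
After 2 years: (0.3450, 0.2300, 0.4250)
After 3 years: (0.3120, 0.2690, 0.4190)
P(in Trainee after 3 years) = 0.4190

0.4190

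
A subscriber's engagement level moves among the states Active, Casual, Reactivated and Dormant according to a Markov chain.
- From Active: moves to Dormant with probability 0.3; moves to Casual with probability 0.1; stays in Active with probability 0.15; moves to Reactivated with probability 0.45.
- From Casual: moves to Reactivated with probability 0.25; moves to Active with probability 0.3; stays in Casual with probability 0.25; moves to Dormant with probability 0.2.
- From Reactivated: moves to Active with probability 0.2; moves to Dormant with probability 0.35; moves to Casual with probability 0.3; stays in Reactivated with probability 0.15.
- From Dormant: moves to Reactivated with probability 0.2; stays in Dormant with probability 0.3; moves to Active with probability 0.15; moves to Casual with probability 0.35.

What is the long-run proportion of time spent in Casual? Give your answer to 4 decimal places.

0.2609

Let the stationary distribution be π with π = πP and π_1 + π_2 + π_3 + π_4 = 1.
π_1 = 0.15·π_1 + 0.3·π_2 + 0.2·π_3 + 0.15·π_4
π_2 = 0.1·π_1 + 0.25·π_2 + 0.3·π_3 + 0.35·π_4
π_3 = 0.45·π_1 + 0.25·π_2 + 0.15·π_3 + 0.2·π_4
Solving with the normalization constraint gives π = (0.2017, 0.2609, 0.2509, 0.2865).
So the stationary probability of Casual is 0.2609.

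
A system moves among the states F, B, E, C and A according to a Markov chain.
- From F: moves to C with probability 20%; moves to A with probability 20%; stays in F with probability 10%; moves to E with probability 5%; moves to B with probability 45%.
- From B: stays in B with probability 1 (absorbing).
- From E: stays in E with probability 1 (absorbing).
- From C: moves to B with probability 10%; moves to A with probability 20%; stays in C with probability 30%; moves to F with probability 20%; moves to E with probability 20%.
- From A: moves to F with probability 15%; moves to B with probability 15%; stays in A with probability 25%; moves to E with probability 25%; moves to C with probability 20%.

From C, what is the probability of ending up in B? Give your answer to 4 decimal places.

Let h(s) be the probability of absorption at B starting from transient state s. Then h(B) = 1 and h(E) = 0. By first-step analysis:
h(F) = 0.1·h(F) + 0.45·1 + 0.05·0 + 0.2·h(C) + 0.2·h(A)
h(C) = 0.2·h(F) + 0.1·1 + 0.2·0 + 0.3·h(C) + 0.2·h(A)
h(A) = 0.15·h(F) + 0.15·1 + 0.25·0 + 0.2·h(C) + 0.25·h(A)
Solving: h(F) = 0.7113, h(C) = 0.4805, h(A) = 0.4704.
Starting from C, the probability is 0.4805.

0.4805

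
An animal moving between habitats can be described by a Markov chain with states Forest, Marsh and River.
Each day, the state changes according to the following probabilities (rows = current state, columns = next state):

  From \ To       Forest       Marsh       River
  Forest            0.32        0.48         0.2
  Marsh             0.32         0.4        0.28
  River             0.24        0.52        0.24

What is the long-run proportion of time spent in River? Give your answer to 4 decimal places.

0.2461

Let the stationary distribution be π with π = πP and π_1 + π_2 + π_3 = 1.
π_1 = 0.32·π_1 + 0.32·π_2 + 0.24·π_3
π_2 = 0.48·π_1 + 0.4·π_2 + 0.52·π_3
Solving with the normalization constraint gives π = (0.3003, 0.4536, 0.2461).
So the stationary probability of River is 0.2461.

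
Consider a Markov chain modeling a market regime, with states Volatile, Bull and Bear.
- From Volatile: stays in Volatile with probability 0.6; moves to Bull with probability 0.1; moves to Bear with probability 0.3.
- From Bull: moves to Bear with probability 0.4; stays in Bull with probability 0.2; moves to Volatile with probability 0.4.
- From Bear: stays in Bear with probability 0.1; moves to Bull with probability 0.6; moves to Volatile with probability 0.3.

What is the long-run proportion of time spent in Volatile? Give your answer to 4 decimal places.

0.4660

Let the stationary distribution be π with π = πP and π_1 + π_2 + π_3 = 1.
π_1 = 0.6·π_1 + 0.4·π_2 + 0.3·π_3
π_2 = 0.1·π_1 + 0.2·π_2 + 0.6·π_3
Solving with the normalization constraint gives π = (0.4660, 0.2621, 0.2718).
So the stationary probability of Volatile is 0.4660.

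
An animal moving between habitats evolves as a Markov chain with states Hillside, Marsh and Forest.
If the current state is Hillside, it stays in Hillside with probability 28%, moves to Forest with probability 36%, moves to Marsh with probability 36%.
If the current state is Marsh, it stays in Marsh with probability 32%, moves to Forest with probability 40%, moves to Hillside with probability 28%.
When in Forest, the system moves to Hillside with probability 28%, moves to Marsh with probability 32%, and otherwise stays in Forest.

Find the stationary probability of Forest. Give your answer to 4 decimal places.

0.3888

Let the stationary distribution be π with π = πP and π_1 + π_2 + π_3 = 1.
π_1 = 0.28·π_1 + 0.28·π_2 + 0.28·π_3
π_2 = 0.36·π_1 + 0.32·π_2 + 0.32·π_3
Solving with the normalization constraint gives π = (0.2800, 0.3312, 0.3888).
So the stationary probability of Forest is 0.3888.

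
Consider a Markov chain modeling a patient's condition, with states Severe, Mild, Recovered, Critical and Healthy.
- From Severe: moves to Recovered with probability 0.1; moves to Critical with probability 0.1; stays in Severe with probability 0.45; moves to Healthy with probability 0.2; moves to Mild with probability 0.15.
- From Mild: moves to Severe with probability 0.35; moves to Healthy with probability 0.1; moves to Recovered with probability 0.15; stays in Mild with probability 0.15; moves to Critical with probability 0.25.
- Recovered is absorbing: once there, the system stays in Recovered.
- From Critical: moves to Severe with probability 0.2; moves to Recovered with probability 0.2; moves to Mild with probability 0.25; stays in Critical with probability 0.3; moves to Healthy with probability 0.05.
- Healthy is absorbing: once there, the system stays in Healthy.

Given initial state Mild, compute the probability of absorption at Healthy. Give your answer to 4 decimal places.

Let h(s) be the probability of absorption at Healthy starting from transient state s. Then h(Healthy) = 1 and h(Recovered) = 0. By first-step analysis:
h(Severe) = 0.45·h(Severe) + 0.15·h(Mild) + 0.1·0 + 0.1·h(Critical) + 0.2·1
h(Mild) = 0.35·h(Severe) + 0.15·h(Mild) + 0.15·0 + 0.25·h(Critical) + 0.1·1
h(Critical) = 0.2·h(Severe) + 0.25·h(Mild) + 0.2·0 + 0.3·h(Critical) + 0.05·1
Solving: h(Severe) = 0.5637, h(Mild) = 0.4672, h(Critical) = 0.3993.
Starting from Mild, the probability is 0.4672.

0.4672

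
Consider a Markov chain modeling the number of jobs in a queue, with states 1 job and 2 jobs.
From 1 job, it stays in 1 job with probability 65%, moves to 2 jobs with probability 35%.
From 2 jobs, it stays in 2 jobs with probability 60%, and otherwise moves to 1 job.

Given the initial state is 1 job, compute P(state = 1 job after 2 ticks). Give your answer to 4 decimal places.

0.5625

Sum over the intermediate state after 1 tick:
P = P(1 job→1 job)·P(1 job→1 job) + P(1 job→2 jobs)·P(2 jobs→1 job)
  = 0.65×0.65 + 0.35×0.4
  = 0.4225 + 0.1400 = 0.5625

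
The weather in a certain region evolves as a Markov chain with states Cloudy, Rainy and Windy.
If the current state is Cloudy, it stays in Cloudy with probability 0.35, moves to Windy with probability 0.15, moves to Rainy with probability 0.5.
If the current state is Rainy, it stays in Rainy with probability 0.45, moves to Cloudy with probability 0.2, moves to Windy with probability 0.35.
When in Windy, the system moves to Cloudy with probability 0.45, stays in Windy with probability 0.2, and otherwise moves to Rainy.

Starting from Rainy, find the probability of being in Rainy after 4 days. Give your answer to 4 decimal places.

Propagate the distribution vector 4 days from Rainy.
After 0 days: (0.0000, 1.0000, 0.0000)
After 1 day: (0.2000, 0.4500, 0.3500)
After 2 days: (0.3175, 0.4250, 0.2575)
After 3 days: (0.3120, 0.4401, 0.2479)
After 4 days: (0.3088, 0.4408, 0.2504)
P(in Rainy after 4 days) = 0.4408

0.4408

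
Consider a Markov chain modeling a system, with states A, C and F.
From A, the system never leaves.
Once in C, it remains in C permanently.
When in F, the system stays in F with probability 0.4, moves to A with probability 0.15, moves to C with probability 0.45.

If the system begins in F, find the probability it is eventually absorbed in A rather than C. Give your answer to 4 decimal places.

0.2500

Let h(s) be the probability of absorption at A starting from transient state s. Then h(A) = 1 and h(C) = 0. By first-step analysis:
h(F) = 0.15·1 + 0.45·0 + 0.4·h(F)
Solving: h(F) = 0.2500.
Starting from F, the probability is 0.2500.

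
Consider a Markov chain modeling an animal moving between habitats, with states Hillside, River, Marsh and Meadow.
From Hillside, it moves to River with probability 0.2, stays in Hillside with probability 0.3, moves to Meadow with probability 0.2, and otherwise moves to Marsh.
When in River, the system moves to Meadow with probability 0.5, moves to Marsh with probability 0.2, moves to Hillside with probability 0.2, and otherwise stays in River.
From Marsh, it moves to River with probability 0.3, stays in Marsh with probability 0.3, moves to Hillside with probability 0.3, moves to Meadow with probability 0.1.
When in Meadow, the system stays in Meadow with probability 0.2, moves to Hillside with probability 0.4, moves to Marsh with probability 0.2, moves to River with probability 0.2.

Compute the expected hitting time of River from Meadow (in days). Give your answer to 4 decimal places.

Let t(s) be the expected number of days to first reach River from state s, with t(River) = 0. Conditioning on the first day:
t(Hillside) = 1 + 0.3·t(Hillside) + 0.3·t(Marsh) + 0.2·t(Meadow)
t(Marsh) = 1 + 0.3·t(Hillside) + 0.3·t(Marsh) + 0.1·t(Meadow)
t(Meadow) = 1 + 0.4·t(Hillside) + 0.2·t(Marsh) + 0.2·t(Meadow)
Solving: t(Hillside) = 4.3805, t(Marsh) = 3.9381, t(Meadow) = 4.4248.
Expected days from Meadow to River: 4.4248.

4.4248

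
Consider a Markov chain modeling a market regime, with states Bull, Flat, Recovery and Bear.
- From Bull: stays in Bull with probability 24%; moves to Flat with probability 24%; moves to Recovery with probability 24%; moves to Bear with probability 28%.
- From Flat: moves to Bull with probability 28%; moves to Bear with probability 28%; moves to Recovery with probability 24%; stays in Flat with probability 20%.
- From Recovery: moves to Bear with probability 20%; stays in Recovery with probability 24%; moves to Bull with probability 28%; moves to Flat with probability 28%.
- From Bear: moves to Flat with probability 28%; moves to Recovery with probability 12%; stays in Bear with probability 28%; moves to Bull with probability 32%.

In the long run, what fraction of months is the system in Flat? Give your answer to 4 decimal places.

Let the stationary distribution be π with π = πP and π_1 + π_2 + π_3 + π_4 = 1.
π_1 = 0.24·π_1 + 0.28·π_2 + 0.28·π_3 + 0.32·π_4
π_2 = 0.24·π_1 + 0.2·π_2 + 0.28·π_3 + 0.28·π_4
π_3 = 0.24·π_1 + 0.24·π_2 + 0.24·π_3 + 0.12·π_4
Solving with the normalization constraint gives π = (0.2794, 0.2489, 0.2084, 0.2633).
So the stationary probability of Flat is 0.2489.

0.2489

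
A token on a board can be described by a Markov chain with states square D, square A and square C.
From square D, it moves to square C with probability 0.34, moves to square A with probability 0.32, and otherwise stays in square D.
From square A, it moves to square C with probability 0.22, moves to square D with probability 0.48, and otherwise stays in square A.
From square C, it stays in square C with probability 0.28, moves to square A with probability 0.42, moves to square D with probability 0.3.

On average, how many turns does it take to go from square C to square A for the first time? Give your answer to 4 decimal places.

Let t(s) be the expected number of turns to first reach square A from state s, with t(square A) = 0. Conditioning on the first turn:
t(square D) = 1 + 0.34·t(square D) + 0.34·t(square C)
t(square C) = 1 + 0.3·t(square D) + 0.28·t(square C)
Solving: t(square D) = 2.8403, t(square C) = 2.5723.
Expected turns from square C to square A: 2.5723.

2.5723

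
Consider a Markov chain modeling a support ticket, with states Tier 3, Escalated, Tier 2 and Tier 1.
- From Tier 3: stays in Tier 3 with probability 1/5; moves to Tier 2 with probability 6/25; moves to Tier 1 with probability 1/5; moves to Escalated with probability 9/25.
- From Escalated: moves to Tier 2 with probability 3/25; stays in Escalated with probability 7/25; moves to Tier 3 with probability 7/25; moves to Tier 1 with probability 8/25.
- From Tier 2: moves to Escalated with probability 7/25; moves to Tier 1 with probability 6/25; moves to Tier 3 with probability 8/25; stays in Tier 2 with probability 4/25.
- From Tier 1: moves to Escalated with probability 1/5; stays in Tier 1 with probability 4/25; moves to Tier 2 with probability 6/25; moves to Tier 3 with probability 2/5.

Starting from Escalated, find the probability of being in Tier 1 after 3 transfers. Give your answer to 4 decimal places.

0.2321

Propagate the distribution vector 3 transfers from Escalated.
After 0 transfers: (0.0000, 1.0000, 0.0000, 0.0000)
After 1 transfer: (0.2800, 0.2800, 0.1200, 0.3200)
After 2 transfers: (0.3008, 0.2768, 0.1968, 0.2256)
After 3 transfers: (0.2909, 0.2860, 0.1910, 0.2321)
P(in Tier 1 after 3 transfers) = 0.2321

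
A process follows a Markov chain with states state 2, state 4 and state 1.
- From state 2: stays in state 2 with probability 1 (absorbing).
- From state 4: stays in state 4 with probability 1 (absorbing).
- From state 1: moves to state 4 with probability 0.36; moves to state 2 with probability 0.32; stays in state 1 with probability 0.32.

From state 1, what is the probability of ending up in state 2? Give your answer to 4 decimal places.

Let h(s) be the probability of absorption at state 2 starting from transient state s. Then h(state 2) = 1 and h(state 4) = 0. By first-step analysis:
h(state 1) = 0.32·1 + 0.36·0 + 0.32·h(state 1)
Solving: h(state 1) = 0.4706.
Starting from state 1, the probability is 0.4706.

0.4706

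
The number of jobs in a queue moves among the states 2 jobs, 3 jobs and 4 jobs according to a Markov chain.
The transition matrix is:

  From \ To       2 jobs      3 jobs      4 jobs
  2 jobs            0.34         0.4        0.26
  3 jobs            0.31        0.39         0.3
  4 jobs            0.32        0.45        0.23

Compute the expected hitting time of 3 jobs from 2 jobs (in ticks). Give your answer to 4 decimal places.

Let t(s) be the expected number of ticks to first reach 3 jobs from state s, with t(3 jobs) = 0. Conditioning on the first tick:
t(2 jobs) = 1 + 0.34·t(2 jobs) + 0.26·t(4 jobs)
t(4 jobs) = 1 + 0.32·t(2 jobs) + 0.23·t(4 jobs)
Solving: t(2 jobs) = 2.4235, t(4 jobs) = 2.3059.
Expected ticks from 2 jobs to 3 jobs: 2.4235.

2.4235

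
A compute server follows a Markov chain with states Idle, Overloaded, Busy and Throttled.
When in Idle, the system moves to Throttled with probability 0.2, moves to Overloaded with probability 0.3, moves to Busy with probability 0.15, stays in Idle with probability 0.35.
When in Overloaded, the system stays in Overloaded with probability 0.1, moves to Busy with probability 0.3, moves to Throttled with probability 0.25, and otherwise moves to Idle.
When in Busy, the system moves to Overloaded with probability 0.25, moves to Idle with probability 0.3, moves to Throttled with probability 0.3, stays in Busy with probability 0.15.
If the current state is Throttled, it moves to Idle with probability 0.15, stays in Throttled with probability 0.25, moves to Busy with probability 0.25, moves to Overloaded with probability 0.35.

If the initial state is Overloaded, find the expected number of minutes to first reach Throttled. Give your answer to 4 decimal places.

4.1005

Let t(s) be the expected number of minutes to first reach Throttled from state s, with t(Throttled) = 0. Conditioning on the first minute:
t(Idle) = 1 + 0.35·t(Idle) + 0.3·t(Overloaded) + 0.15·t(Busy)
t(Overloaded) = 1 + 0.35·t(Idle) + 0.1·t(Overloaded) + 0.3·t(Busy)
t(Busy) = 1 + 0.3·t(Idle) + 0.25·t(Overloaded) + 0.15·t(Busy)
Solving: t(Idle) = 4.3338, t(Overloaded) = 4.1005, t(Busy) = 3.9121.
Expected minutes from Overloaded to Throttled: 4.1005.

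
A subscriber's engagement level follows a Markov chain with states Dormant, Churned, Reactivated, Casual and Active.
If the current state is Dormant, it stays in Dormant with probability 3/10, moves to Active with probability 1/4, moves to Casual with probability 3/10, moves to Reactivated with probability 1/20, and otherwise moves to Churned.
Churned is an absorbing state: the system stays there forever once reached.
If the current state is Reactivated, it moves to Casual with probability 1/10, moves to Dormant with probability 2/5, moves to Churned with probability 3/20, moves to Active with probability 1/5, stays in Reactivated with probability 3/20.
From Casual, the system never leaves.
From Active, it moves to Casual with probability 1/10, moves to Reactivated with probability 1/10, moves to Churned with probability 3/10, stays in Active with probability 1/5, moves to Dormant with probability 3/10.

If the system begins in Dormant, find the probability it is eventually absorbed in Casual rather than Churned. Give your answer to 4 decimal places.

Let h(s) be the probability of absorption at Casual starting from transient state s. Then h(Casual) = 1 and h(Churned) = 0. By first-step analysis:
h(Dormant) = 0.3·h(Dormant) + 0.1·0 + 0.05·h(Reactivated) + 0.3·1 + 0.25·h(Active)
h(Reactivated) = 0.4·h(Dormant) + 0.15·0 + 0.15·h(Reactivated) + 0.1·1 + 0.2·h(Active)
h(Active) = 0.3·h(Dormant) + 0.3·0 + 0.1·h(Reactivated) + 0.1·1 + 0.2·h(Active)
Solving: h(Dormant) = 0.6141, h(Reactivated) = 0.5051, h(Active) = 0.4184.
Starting from Dormant, the probability is 0.6141.

0.6141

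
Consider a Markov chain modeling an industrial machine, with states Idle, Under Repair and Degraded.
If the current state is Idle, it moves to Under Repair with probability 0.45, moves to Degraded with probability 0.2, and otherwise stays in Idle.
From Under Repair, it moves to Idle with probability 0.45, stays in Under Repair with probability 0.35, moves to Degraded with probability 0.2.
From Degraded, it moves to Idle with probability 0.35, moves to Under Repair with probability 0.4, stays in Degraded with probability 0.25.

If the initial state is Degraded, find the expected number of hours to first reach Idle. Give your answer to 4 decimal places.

Let t(s) be the expected number of hours to first reach Idle from state s, with t(Idle) = 0. Conditioning on the first hour:
t(Under Repair) = 1 + 0.35·t(Under Repair) + 0.2·t(Degraded)
t(Degraded) = 1 + 0.4·t(Under Repair) + 0.25·t(Degraded)
Solving: t(Under Repair) = 2.3313, t(Degraded) = 2.5767.
Expected hours from Degraded to Idle: 2.5767.

2.5767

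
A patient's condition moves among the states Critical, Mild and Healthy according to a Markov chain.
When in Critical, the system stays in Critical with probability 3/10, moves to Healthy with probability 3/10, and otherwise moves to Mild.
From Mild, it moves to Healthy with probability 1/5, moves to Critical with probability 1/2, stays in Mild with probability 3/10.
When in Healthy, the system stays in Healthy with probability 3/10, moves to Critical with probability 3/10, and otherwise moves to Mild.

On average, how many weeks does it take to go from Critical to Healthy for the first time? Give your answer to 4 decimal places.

3.7931

Let t(s) be the expected number of weeks to first reach Healthy from state s, with t(Healthy) = 0. Conditioning on the first week:
t(Critical) = 1 + 0.3·t(Critical) + 0.4·t(Mild)
t(Mild) = 1 + 0.5·t(Critical) + 0.3·t(Mild)
Solving: t(Critical) = 3.7931, t(Mild) = 4.1379.
Expected weeks from Critical to Healthy: 3.7931.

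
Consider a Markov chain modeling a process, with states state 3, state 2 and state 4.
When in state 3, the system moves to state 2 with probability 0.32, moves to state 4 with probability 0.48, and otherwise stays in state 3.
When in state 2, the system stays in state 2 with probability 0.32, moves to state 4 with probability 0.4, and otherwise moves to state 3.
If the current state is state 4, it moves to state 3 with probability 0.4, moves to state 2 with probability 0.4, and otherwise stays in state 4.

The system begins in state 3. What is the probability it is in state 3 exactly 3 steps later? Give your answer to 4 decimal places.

Propagate the distribution vector 3 steps from state 3.
After 0 steps: (1.0000, 0.0000, 0.0000)
After 1 step: (0.2000, 0.3200, 0.4800)
After 2 steps: (0.3216, 0.3584, 0.3200)
After 3 steps: (0.2927, 0.3456, 0.3617)
P(in state 3 after 3 steps) = 0.2927

0.2927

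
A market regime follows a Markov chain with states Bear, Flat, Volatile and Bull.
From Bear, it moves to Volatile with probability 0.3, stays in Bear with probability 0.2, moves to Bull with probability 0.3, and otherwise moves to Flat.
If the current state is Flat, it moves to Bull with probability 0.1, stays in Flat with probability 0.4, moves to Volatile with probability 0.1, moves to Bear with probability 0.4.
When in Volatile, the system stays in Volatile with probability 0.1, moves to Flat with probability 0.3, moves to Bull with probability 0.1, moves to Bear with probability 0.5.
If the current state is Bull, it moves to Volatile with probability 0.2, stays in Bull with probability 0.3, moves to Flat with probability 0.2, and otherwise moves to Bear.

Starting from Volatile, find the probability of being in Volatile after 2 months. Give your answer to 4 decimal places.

0.2100

Propagate the distribution vector 2 months from Volatile.
After 0 months: (0.0000, 0.0000, 1.0000, 0.0000)
After 1 month: (0.5000, 0.3000, 0.1000, 0.1000)
After 2 months: (0.3000, 0.2700, 0.2100, 0.2200)
P(in Volatile after 2 months) = 0.2100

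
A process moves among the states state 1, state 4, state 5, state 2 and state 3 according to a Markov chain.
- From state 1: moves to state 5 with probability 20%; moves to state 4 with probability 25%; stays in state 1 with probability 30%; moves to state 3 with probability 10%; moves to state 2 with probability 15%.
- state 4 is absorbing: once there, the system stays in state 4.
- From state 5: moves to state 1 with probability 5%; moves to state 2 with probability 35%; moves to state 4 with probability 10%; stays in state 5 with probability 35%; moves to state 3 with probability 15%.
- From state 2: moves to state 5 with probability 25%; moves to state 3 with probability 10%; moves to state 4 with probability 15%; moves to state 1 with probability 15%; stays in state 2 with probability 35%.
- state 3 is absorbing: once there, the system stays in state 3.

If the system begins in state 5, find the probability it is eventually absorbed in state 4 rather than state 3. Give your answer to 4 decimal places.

0.5093

Let h(s) be the probability of absorption at state 4 starting from transient state s. Then h(state 4) = 1 and h(state 3) = 0. By first-step analysis:
h(state 1) = 0.3·h(state 1) + 0.25·1 + 0.2·h(state 5) + 0.15·h(state 2) + 0.1·0
h(state 5) = 0.05·h(state 1) + 0.1·1 + 0.35·h(state 5) + 0.35·h(state 2) + 0.15·0
h(state 2) = 0.15·h(state 1) + 0.15·1 + 0.25·h(state 5) + 0.35·h(state 2) + 0.1·0
Solving: h(state 1) = 0.6250, h(state 5) = 0.5093, h(state 2) = 0.5709.
Starting from state 5, the probability is 0.5093.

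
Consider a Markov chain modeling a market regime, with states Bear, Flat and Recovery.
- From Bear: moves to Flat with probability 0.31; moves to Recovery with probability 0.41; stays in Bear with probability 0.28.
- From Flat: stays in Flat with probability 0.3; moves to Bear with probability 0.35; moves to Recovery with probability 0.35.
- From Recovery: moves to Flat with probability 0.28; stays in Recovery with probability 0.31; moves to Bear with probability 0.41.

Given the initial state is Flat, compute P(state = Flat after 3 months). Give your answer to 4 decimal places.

Propagate the distribution vector 3 months from Flat.
After 0 months: (0.0000, 1.0000, 0.0000)
After 1 month: (0.3500, 0.3000, 0.3500)
After 2 months: (0.3465, 0.2965, 0.3570)
After 3 months: (0.3472, 0.2963, 0.3565)
P(in Flat after 3 months) = 0.2963

0.2963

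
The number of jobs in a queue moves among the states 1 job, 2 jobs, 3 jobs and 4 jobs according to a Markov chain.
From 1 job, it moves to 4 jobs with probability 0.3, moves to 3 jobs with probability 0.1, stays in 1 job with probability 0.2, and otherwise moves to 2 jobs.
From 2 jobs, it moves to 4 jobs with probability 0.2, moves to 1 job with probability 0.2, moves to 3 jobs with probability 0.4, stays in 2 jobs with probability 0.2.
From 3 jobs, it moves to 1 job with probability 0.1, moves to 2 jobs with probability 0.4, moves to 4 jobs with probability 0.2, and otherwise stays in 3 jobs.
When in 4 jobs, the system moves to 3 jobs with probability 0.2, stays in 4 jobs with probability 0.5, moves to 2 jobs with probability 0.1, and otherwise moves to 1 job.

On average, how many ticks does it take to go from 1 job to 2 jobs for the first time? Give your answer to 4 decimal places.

Let t(s) be the expected number of ticks to first reach 2 jobs from state s, with t(2 jobs) = 0. Conditioning on the first tick:
t(1 job) = 1 + 0.2·t(1 job) + 0.1·t(3 jobs) + 0.3·t(4 jobs)
t(3 jobs) = 1 + 0.1·t(1 job) + 0.3·t(3 jobs) + 0.2·t(4 jobs)
t(4 jobs) = 1 + 0.2·t(1 job) + 0.2·t(3 jobs) + 0.5·t(4 jobs)
Solving: t(1 job) = 3.4031, t(3 jobs) = 3.2461, t(4 jobs) = 4.6597.
Expected ticks from 1 job to 2 jobs: 3.4031.

3.4031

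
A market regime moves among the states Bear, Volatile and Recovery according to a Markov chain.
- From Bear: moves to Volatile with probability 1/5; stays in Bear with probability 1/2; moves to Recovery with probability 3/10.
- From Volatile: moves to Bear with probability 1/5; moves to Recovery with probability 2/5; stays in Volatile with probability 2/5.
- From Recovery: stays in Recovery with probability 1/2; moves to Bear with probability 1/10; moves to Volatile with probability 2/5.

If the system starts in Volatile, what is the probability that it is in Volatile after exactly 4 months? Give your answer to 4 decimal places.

0.3552

Propagate the distribution vector 4 months from Volatile.
After 0 months: (0.0000, 1.0000, 0.0000)
After 1 month: (0.2000, 0.4000, 0.4000)
After 2 months: (0.2200, 0.3600, 0.4200)
After 3 months: (0.2240, 0.3560, 0.4200)
After 4 months: (0.2252, 0.3552, 0.4196)
P(in Volatile after 4 months) = 0.3552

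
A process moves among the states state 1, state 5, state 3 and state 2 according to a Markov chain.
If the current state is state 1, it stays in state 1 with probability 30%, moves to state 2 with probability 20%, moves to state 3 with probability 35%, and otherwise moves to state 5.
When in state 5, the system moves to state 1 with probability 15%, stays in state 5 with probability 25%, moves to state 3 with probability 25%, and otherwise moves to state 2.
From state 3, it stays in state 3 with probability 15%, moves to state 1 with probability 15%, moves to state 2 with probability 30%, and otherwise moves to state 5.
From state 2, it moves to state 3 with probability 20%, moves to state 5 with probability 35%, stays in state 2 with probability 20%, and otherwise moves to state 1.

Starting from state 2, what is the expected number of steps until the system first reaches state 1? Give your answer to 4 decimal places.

Let t(s) be the expected number of steps to first reach state 1 from state s, with t(state 1) = 0. Conditioning on the first step:
t(state 5) = 1 + 0.25·t(state 5) + 0.25·t(state 3) + 0.35·t(state 2)
t(state 3) = 1 + 0.4·t(state 5) + 0.15·t(state 3) + 0.3·t(state 2)
t(state 2) = 1 + 0.35·t(state 5) + 0.2·t(state 3) + 0.2·t(state 2)
Solving: t(state 5) = 5.5709, t(state 3) = 5.5929, t(state 2) = 5.0855.
Expected steps from state 2 to state 1: 5.0855.

5.0855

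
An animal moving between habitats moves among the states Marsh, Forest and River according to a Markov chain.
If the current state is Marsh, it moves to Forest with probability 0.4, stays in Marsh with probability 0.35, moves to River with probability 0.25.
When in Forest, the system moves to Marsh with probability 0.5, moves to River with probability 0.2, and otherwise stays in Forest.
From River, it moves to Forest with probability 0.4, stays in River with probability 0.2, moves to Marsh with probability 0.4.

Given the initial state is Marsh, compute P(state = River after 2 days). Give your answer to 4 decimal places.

0.2175

Sum over the intermediate state after 1 day:
P = P(Marsh→Marsh)·P(Marsh→River) + P(Marsh→Forest)·P(Forest→River) + P(Marsh→River)·P(River→River)
  = 0.35×0.25 + 0.4×0.2 + 0.25×0.2
  = 0.0875 + 0.0800 + 0.0500 = 0.2175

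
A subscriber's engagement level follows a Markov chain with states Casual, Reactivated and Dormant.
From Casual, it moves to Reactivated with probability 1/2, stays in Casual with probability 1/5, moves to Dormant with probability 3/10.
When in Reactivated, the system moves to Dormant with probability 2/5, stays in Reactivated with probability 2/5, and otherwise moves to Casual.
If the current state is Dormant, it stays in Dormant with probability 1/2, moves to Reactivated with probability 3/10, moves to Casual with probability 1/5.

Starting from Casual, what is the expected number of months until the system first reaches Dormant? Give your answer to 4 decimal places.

2.8947

Let t(s) be the expected number of months to first reach Dormant from state s, with t(Dormant) = 0. Conditioning on the first month:
t(Casual) = 1 + 0.2·t(Casual) + 0.5·t(Reactivated)
t(Reactivated) = 1 + 0.2·t(Casual) + 0.4·t(Reactivated)
Solving: t(Casual) = 2.8947, t(Reactivated) = 2.6316.
Expected months from Casual to Dormant: 2.8947.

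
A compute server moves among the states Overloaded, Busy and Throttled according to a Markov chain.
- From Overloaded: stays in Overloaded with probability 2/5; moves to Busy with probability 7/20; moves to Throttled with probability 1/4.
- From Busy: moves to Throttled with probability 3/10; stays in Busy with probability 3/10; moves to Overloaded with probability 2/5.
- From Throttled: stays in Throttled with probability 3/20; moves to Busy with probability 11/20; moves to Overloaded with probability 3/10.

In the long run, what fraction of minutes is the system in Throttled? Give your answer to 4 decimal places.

0.2445

Let the stationary distribution be π with π = πP and π_1 + π_2 + π_3 = 1.
π_1 = 0.4·π_1 + 0.4·π_2 + 0.3·π_3
π_2 = 0.35·π_1 + 0.3·π_2 + 0.55·π_3
Solving with the normalization constraint gives π = (0.3755, 0.3799, 0.2445).
So the stationary probability of Throttled is 0.2445.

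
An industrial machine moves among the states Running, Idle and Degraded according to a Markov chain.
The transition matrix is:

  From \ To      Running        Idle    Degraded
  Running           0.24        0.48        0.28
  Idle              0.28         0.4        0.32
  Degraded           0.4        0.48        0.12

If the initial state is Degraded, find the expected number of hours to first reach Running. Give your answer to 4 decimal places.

Let t(s) be the expected number of hours to first reach Running from state s, with t(Running) = 0. Conditioning on the first hour:
t(Idle) = 1 + 0.4·t(Idle) + 0.32·t(Degraded)
t(Degraded) = 1 + 0.48·t(Idle) + 0.12·t(Degraded)
Solving: t(Idle) = 3.2051, t(Degraded) = 2.8846.
Expected hours from Degraded to Running: 2.8846.

2.8846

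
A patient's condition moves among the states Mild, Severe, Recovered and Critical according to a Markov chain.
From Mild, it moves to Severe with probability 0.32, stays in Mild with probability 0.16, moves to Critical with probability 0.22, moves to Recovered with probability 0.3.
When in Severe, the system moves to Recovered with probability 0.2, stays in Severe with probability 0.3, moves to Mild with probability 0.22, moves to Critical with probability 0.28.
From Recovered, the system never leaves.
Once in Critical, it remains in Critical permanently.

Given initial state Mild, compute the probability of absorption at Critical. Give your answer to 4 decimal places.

Let h(s) be the probability of absorption at Critical starting from transient state s. Then h(Critical) = 1 and h(Recovered) = 0. By first-step analysis:
h(Mild) = 0.16·h(Mild) + 0.32·h(Severe) + 0.3·0 + 0.22·1
h(Severe) = 0.22·h(Mild) + 0.3·h(Severe) + 0.2·0 + 0.28·1
Solving: h(Mild) = 0.4706, h(Severe) = 0.5479.
Starting from Mild, the probability is 0.4706.

0.4706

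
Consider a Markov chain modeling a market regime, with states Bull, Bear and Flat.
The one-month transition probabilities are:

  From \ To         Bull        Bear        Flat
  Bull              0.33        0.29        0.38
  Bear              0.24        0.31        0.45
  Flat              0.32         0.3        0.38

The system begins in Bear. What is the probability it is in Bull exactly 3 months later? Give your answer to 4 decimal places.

Propagate the distribution vector 3 months from Bear.
After 0 months: (0.0000, 1.0000, 0.0000)
After 1 month: (0.2400, 0.3100, 0.4500)
After 2 months: (0.2976, 0.3007, 0.4017)
After 3 months: (0.2989, 0.3000, 0.4010)
P(in Bull after 3 months) = 0.2989

0.2989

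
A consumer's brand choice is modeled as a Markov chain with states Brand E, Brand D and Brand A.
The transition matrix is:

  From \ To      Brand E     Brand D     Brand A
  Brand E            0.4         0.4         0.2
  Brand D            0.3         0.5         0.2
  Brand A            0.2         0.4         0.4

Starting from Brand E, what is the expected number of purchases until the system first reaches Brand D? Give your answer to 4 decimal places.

Let t(s) be the expected number of purchases to first reach Brand D from state s, with t(Brand D) = 0. Conditioning on the first purchase:
t(Brand E) = 1 + 0.4·t(Brand E) + 0.2·t(Brand A)
t(Brand A) = 1 + 0.2·t(Brand E) + 0.4·t(Brand A)
Solving: t(Brand E) = 2.5000, t(Brand A) = 2.5000.
Expected purchases from Brand E to Brand D: 2.5000.

2.5000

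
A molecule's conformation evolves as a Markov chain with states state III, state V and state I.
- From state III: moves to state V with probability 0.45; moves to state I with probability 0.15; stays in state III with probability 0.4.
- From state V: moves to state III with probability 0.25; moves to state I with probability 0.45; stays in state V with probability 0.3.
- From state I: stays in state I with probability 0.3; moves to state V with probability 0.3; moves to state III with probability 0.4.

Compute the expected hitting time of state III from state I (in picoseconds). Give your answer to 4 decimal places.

2.8169

Let t(s) be the expected number of picoseconds to first reach state III from state s, with t(state III) = 0. Conditioning on the first picosecond:
t(state V) = 1 + 0.3·t(state V) + 0.45·t(state I)
t(state I) = 1 + 0.3·t(state V) + 0.3·t(state I)
Solving: t(state V) = 3.2394, t(state I) = 2.8169.
Expected picoseconds from state I to state III: 2.8169.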